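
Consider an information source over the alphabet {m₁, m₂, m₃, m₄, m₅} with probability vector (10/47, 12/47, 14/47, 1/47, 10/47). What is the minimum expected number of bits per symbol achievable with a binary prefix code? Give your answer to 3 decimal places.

Repeatedly combine the two least-probable nodes; the expected code length is the sum of the merged weights.
merge 1/47 + 10/47 → 11/47
merge 10/47 + 11/47 → 21/47
merge 12/47 + 14/47 → 26/47
merge 21/47 + 26/47 → 1
L = 11/47 + 21/47 + 26/47 + 1 = 105/47 ≈ 2.234 bits/symbol.

2.234 bits/symbol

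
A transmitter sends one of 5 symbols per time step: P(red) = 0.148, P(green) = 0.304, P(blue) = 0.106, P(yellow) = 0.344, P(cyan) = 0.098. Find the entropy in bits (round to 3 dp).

2.131 bits

H = −Σ pᵢ log₂ pᵢ.
−0.148·log₂(0.148) = 0.4079
−0.304·log₂(0.304) = 0.5222
−0.106·log₂(0.106) = 0.3432
−0.344·log₂(0.344) = 0.5296
−0.098·log₂(0.098) = 0.3284
Sum ≈ 2.1314 → 2.131 bits.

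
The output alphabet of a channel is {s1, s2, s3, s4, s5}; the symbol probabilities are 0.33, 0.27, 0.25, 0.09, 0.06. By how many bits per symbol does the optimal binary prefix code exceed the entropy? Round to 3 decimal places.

Entropy H = −Σ p log₂ p ≈ 2.0940 bits.
Huffman merges: 3/50+9/100→3/20; 3/20+1/4→2/5; 27/100+33/100→3/5; 2/5+3/5→1. L = 43/20 ≈ 2.1500.
L − H = 2.1500 − 2.0940 = 0.056 bits.

0.056 bits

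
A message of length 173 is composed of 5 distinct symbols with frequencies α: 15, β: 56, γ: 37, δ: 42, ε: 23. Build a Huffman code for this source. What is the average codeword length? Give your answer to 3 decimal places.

Probabilities are the counts divided by 173.
Repeatedly combine the two least-probable nodes; the expected code length is the sum of the merged weights.
merge 15/173 + 23/173 → 38/173
merge 37/173 + 38/173 → 75/173
merge 42/173 + 56/173 → 98/173
merge 75/173 + 98/173 → 1
L = 38/173 + 75/173 + 98/173 + 1 = 384/173 ≈ 2.220 bits/symbol.

2.220 bits/symbol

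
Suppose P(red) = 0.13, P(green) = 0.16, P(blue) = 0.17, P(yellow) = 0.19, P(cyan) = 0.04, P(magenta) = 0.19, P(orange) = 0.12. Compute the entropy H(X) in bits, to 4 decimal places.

2.7035 bits

H = −Σ pᵢ log₂ pᵢ.
−0.13·log₂(0.13) = 0.3826
−0.16·log₂(0.16) = 0.4230
−0.17·log₂(0.17) = 0.4346
−0.19·log₂(0.19) = 0.4552
−0.04·log₂(0.04) = 0.1858
−0.19·log₂(0.19) = 0.4552
−0.12·log₂(0.12) = 0.3671
Sum ≈ 2.7035 → 2.7035 bits.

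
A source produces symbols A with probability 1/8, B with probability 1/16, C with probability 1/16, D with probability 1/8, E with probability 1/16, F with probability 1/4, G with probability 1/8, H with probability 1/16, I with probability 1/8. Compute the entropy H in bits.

Each probability is a power of 1/2, so log₂(1/p) is an integer.
H = Σ p·log₂(1/p) = 1/8·3 + 1/16·4 + 1/16·4 + 1/8·3 + 1/16·4 + 1/4·2 + 1/8·3 + 1/16·4 + 1/8·3 = 3 bits.

3 bits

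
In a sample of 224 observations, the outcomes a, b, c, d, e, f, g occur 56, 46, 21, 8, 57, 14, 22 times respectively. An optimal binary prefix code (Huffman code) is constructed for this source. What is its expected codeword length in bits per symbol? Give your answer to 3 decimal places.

2.580 bits/symbol

Probabilities are the counts divided by 224.
Repeatedly combine the two least-probable nodes; the expected code length is the sum of the merged weights.
merge 1/28 + 1/16 → 11/112
merge 3/32 + 11/112 → 43/224
merge 11/112 + 43/224 → 65/224
merge 23/112 + 1/4 → 51/112
merge 57/224 + 65/224 → 61/112
merge 51/112 + 61/112 → 1
L = 11/112 + 43/224 + 65/224 + 51/112 + 61/112 + 1 = 289/112 ≈ 2.580 bits/symbol.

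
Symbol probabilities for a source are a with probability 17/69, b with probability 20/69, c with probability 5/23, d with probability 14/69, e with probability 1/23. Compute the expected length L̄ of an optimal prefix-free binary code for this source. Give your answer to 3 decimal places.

Repeatedly combine the two least-probable nodes; the expected code length is the sum of the merged weights.
merge 1/23 + 14/69 → 17/69
merge 5/23 + 17/69 → 32/69
merge 17/69 + 20/69 → 37/69
merge 32/69 + 37/69 → 1
L = 17/69 + 32/69 + 37/69 + 1 = 155/69 ≈ 2.246 bits/symbol.

2.246 bits/symbol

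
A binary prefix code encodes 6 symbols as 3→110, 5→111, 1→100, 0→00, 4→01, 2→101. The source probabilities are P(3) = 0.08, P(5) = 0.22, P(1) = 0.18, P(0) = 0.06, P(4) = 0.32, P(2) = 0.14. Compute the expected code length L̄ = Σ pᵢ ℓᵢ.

L̄ = Σ pᵢ·ℓᵢ = 0.08·3 + 0.22·3 + 0.18·3 + 0.06·2 + 0.32·2 + 0.14·3 = 2.62 bits/symbol.

2.62 bits/symbol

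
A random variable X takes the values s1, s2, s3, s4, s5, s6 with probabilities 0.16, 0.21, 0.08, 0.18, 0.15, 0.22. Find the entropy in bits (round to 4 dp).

H = −Σ pᵢ log₂ pᵢ.
−0.16·log₂(0.16) = 0.4230
−0.21·log₂(0.21) = 0.4728
−0.08·log₂(0.08) = 0.2915
−0.18·log₂(0.18) = 0.4453
−0.15·log₂(0.15) = 0.4105
−0.22·log₂(0.22) = 0.4806
Sum ≈ 2.5238 → 2.5238 bits.

2.5238 bits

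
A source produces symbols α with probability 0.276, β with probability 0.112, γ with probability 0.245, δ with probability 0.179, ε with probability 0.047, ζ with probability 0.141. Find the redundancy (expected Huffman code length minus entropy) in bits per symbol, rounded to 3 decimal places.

Entropy H = −Σ p log₂ p ≈ 2.4136 bits.
Huffman merges: 47/1000+14/125→159/1000; 141/1000+159/1000→3/10; 179/1000+49/200→53/125; 69/250+3/10→72/125; 53/125+72/125→1. L = 2459/1000 ≈ 2.4590.
L − H = 2.4590 − 2.4136 = 0.045 bits.

0.045 bits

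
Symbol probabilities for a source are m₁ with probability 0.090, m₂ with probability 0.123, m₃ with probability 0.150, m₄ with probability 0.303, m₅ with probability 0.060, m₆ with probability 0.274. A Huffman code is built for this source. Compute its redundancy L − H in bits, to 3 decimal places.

Entropy H = −Σ p log₂ p ≈ 2.3723 bits.
Huffman merges: 3/50+9/100→3/20; 123/1000+3/20→273/1000; 3/20+273/1000→423/1000; 137/500+303/1000→577/1000; 423/1000+577/1000→1. L = 2423/1000 ≈ 2.4230.
L − H = 2.4230 − 2.3723 = 0.051 bits.

0.051 bits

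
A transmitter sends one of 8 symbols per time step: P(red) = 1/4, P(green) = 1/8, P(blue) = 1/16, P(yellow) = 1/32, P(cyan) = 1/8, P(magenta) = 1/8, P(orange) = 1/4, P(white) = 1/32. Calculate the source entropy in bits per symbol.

2.6875 bits

Each probability is a power of 1/2, so log₂(1/p) is an integer.
H = Σ p·log₂(1/p) = 1/4·2 + 1/8·3 + 1/16·4 + 1/32·5 + 1/8·3 + 1/8·3 + 1/4·2 + 1/32·5 = 2.6875 bits.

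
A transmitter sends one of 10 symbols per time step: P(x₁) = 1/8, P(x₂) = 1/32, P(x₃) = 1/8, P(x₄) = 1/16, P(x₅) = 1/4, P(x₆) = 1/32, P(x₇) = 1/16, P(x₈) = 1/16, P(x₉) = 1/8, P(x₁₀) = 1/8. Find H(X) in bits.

3.0625 bits

Each probability is a power of 1/2, so log₂(1/p) is an integer.
H = Σ p·log₂(1/p) = 1/8·3 + 1/32·5 + 1/8·3 + 1/16·4 + 1/4·2 + 1/32·5 + 1/16·4 + 1/16·4 + 1/8·3 + 1/8·3 = 3.0625 bits.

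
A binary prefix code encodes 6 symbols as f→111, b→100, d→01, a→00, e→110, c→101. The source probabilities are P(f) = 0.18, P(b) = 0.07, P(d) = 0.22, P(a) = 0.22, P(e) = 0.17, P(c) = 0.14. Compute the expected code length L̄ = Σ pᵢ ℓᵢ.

L̄ = Σ pᵢ·ℓᵢ = 0.18·3 + 0.07·3 + 0.22·2 + 0.22·2 + 0.17·3 + 0.14·3 = 2.56 bits/symbol.

2.56 bits/symbol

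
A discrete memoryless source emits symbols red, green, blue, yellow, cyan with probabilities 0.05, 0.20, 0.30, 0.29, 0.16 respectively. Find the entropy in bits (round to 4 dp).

2.1425 bits

H = −Σ pᵢ log₂ pᵢ.
−0.05·log₂(0.05) = 0.2161
−0.20·log₂(0.20) = 0.4644
−0.30·log₂(0.30) = 0.5211
−0.29·log₂(0.29) = 0.5179
−0.16·log₂(0.16) = 0.4230
Sum ≈ 2.1425 → 2.1425 bits.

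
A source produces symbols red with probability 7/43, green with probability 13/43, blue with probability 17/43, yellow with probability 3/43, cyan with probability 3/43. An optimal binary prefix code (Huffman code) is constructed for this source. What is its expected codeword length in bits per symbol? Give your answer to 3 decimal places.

Repeatedly combine the two least-probable nodes; the expected code length is the sum of the merged weights.
merge 3/43 + 3/43 → 6/43
merge 6/43 + 7/43 → 13/43
merge 13/43 + 13/43 → 26/43
merge 17/43 + 26/43 → 1
L = 6/43 + 13/43 + 26/43 + 1 = 88/43 ≈ 2.047 bits/symbol.

2.047 bits/symbol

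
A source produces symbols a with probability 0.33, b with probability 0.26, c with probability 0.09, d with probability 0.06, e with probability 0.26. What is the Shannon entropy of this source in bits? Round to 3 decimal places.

H = −Σ pᵢ log₂ pᵢ.
−0.33·log₂(0.33) = 0.5278
−0.26·log₂(0.26) = 0.5053
−0.09·log₂(0.09) = 0.3127
−0.06·log₂(0.06) = 0.2435
−0.26·log₂(0.26) = 0.5053
Sum ≈ 2.0946 → 2.095 bits.

2.095 bits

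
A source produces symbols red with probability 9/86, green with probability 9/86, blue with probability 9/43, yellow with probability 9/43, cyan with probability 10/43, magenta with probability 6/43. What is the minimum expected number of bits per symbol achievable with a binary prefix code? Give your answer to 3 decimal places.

Repeatedly combine the two least-probable nodes; the expected code length is the sum of the merged weights.
merge 9/86 + 9/86 → 9/43
merge 6/43 + 9/43 → 15/43
merge 9/43 + 9/43 → 18/43
merge 10/43 + 15/43 → 25/43
merge 18/43 + 25/43 → 1
L = 9/43 + 15/43 + 18/43 + 25/43 + 1 = 110/43 ≈ 2.558 bits/symbol.

2.558 bits/symbol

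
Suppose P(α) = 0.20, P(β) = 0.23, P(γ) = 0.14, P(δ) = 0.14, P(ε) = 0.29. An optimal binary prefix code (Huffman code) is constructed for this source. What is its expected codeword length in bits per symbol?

Repeatedly combine the two least-probable nodes; the expected code length is the sum of the merged weights.
merge 7/50 + 7/50 → 7/25
merge 1/5 + 23/100 → 43/100
merge 7/25 + 29/100 → 57/100
merge 43/100 + 57/100 → 1
L = 7/25 + 43/100 + 57/100 + 1 = 57/25 = 2.28 bits/symbol.

2.28 bits/symbol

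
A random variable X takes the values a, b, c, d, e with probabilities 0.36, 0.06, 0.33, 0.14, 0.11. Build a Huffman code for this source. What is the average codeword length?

2.12 bits/symbol

Repeatedly combine the two least-probable nodes; the expected code length is the sum of the merged weights.
merge 3/50 + 11/100 → 17/100
merge 7/50 + 17/100 → 31/100
merge 31/100 + 33/100 → 16/25
merge 9/25 + 16/25 → 1
L = 17/100 + 31/100 + 16/25 + 1 = 53/25 = 2.12 bits/symbol.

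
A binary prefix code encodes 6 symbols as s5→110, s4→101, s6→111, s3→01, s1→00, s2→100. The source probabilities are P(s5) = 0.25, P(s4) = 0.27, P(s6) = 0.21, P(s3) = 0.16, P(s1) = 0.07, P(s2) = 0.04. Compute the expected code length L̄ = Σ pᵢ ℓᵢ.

2.77 bits/symbol

L̄ = Σ pᵢ·ℓᵢ = 0.25·3 + 0.27·3 + 0.21·3 + 0.16·2 + 0.07·2 + 0.04·3 = 2.77 bits/symbol.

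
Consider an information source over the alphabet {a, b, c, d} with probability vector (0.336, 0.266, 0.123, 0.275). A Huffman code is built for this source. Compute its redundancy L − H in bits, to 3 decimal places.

0.079 bits

Entropy H = −Σ p log₂ p ≈ 1.9209 bits.
Huffman merges: 123/1000+133/500→389/1000; 11/40+42/125→611/1000; 389/1000+611/1000→1. L = 2 ≈ 2.0000.
L − H = 2.0000 − 1.9209 = 0.079 bits.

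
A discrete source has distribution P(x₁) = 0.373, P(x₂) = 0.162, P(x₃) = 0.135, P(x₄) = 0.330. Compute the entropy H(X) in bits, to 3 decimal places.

1.874 bits

H = −Σ pᵢ log₂ pᵢ.
−0.373·log₂(0.373) = 0.5307
−0.162·log₂(0.162) = 0.4254
−0.135·log₂(0.135) = 0.3900
−0.330·log₂(0.330) = 0.5278
Sum ≈ 1.8739 → 1.874 bits.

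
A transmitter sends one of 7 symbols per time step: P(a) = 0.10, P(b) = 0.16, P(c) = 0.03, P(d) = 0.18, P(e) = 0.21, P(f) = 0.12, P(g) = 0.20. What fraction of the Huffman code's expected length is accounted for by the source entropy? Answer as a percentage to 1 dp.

Entropy H = −Σ p log₂ p ≈ 2.6566 bits.
Huffman merges: 3/100+1/10→13/100; 3/25+13/100→1/4; 4/25+9/50→17/50; 1/5+21/100→41/100; 1/4+17/50→59/100; 41/100+59/100→1. L = 68/25 ≈ 2.7200.
Efficiency = H/L = 2.6566/2.7200 = 97.7%.

97.7%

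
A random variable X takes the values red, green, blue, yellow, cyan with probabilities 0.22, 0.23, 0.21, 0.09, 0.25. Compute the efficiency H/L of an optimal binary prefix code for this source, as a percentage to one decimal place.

98.0%

Entropy H = −Σ p log₂ p ≈ 2.2537 bits.
Huffman merges: 9/100+21/100→3/10; 11/50+23/100→9/20; 1/4+3/10→11/20; 9/20+11/20→1. L = 23/10 ≈ 2.3000.
Efficiency = H/L = 2.2537/2.3000 = 98.0%.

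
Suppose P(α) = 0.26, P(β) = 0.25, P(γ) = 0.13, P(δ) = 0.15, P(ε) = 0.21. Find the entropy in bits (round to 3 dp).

2.271 bits

H = −Σ pᵢ log₂ pᵢ.
−0.26·log₂(0.26) = 0.5053
−0.25·log₂(0.25) = 0.5000
−0.13·log₂(0.13) = 0.3826
−0.15·log₂(0.15) = 0.4105
−0.21·log₂(0.21) = 0.4728
Sum ≈ 2.2713 → 2.271 bits.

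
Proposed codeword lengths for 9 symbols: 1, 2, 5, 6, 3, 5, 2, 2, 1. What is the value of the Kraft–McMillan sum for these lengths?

1.953125

With common denominator 2^6 = 64: Σ 2^(−ℓᵢ) = 32/64 + 16/64 + 2/64 + 1/64 + 8/64 + 2/64 + 16/64 + 16/64 + 32/64 = 125/64 = 1.953125.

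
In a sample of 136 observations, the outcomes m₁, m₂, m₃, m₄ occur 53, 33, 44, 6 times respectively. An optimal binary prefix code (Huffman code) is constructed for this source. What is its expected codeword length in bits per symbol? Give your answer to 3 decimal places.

Probabilities are the counts divided by 136.
Repeatedly combine the two least-probable nodes; the expected code length is the sum of the merged weights.
merge 3/68 + 33/136 → 39/136
merge 39/136 + 11/34 → 83/136
merge 53/136 + 83/136 → 1
L = 39/136 + 83/136 + 1 = 129/68 ≈ 1.897 bits/symbol.

1.897 bits/symbol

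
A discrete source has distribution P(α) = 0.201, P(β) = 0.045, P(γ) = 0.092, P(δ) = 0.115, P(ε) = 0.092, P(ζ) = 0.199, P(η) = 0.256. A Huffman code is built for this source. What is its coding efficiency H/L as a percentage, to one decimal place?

Entropy H = −Σ p log₂ p ≈ 2.6255 bits.
Huffman merges: 9/200+23/250→137/1000; 23/250+23/200→207/1000; 137/1000+199/1000→42/125; 201/1000+207/1000→51/125; 32/125+42/125→74/125; 51/125+74/125→1. L = 67/25 ≈ 2.6800.
Efficiency = H/L = 2.6255/2.6800 = 98.0%.

98.0%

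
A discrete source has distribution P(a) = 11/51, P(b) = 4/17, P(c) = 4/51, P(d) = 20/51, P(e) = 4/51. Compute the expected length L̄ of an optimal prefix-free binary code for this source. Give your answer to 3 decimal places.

2.137 bits/symbol

Repeatedly combine the two least-probable nodes; the expected code length is the sum of the merged weights.
merge 4/51 + 4/51 → 8/51
merge 8/51 + 11/51 → 19/51
merge 4/17 + 19/51 → 31/51
merge 20/51 + 31/51 → 1
L = 8/51 + 19/51 + 31/51 + 1 = 109/51 ≈ 2.137 bits/symbol.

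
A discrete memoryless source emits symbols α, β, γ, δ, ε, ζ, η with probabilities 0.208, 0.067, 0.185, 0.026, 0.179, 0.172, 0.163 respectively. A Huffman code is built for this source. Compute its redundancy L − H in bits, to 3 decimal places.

0.073 bits

Entropy H = −Σ p log₂ p ≈ 2.6274 bits.
Huffman merges: 13/500+67/1000→93/1000; 93/1000+163/1000→32/125; 43/250+179/1000→351/1000; 37/200+26/125→393/1000; 32/125+351/1000→607/1000; 393/1000+607/1000→1. L = 27/10 ≈ 2.7000.
L − H = 2.7000 − 2.6274 = 0.073 bits.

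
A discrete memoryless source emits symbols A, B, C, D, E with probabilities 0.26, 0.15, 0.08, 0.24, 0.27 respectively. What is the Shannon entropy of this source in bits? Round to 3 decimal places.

H = −Σ pᵢ log₂ pᵢ.
−0.26·log₂(0.26) = 0.5053
−0.15·log₂(0.15) = 0.4105
−0.08·log₂(0.08) = 0.2915
−0.24·log₂(0.24) = 0.4941
−0.27·log₂(0.27) = 0.5100
Sum ≈ 2.2115 → 2.211 bits.

2.211 bits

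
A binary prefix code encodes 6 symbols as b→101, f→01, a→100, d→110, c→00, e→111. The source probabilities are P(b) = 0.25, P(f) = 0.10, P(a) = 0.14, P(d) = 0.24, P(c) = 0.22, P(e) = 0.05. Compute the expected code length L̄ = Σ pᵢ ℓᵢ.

L̄ = Σ pᵢ·ℓᵢ = 0.25·3 + 0.10·2 + 0.14·3 + 0.24·3 + 0.22·2 + 0.05·3 = 2.68 bits/symbol.

2.68 bits/symbol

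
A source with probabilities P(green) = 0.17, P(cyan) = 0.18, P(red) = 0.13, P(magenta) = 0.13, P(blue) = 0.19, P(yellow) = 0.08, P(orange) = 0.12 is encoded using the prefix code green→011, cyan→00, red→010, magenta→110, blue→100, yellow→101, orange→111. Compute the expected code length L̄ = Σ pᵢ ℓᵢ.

2.82 bits/symbol

L̄ = Σ pᵢ·ℓᵢ = 0.17·3 + 0.18·2 + 0.13·3 + 0.13·3 + 0.19·3 + 0.08·3 + 0.12·3 = 2.82 bits/symbol.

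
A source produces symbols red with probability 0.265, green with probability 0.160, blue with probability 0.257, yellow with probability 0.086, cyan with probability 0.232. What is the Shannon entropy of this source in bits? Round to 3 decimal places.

2.228 bits

H = −Σ pᵢ log₂ pᵢ.
−0.265·log₂(0.265) = 0.5077
−0.160·log₂(0.160) = 0.4230
−0.257·log₂(0.257) = 0.5038
−0.086·log₂(0.086) = 0.3044
−0.232·log₂(0.232) = 0.4890
Sum ≈ 2.2279 → 2.228 bits.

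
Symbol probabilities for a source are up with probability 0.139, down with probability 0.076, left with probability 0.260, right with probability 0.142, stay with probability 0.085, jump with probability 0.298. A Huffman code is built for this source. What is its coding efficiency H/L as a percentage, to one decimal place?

Entropy H = −Σ p log₂ p ≈ 2.4062 bits.
Huffman merges: 19/250+17/200→161/1000; 139/1000+71/500→281/1000; 161/1000+13/50→421/1000; 281/1000+149/500→579/1000; 421/1000+579/1000→1. L = 1221/500 ≈ 2.4420.
Efficiency = H/L = 2.4062/2.4420 = 98.5%.

98.5%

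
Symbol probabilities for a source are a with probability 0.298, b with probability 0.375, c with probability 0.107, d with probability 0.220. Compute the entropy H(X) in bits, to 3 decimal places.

1.877 bits

H = −Σ pᵢ log₂ pᵢ.
−0.298·log₂(0.298) = 0.5205
−0.375·log₂(0.375) = 0.5306
−0.107·log₂(0.107) = 0.3450
−0.220·log₂(0.220) = 0.4806
Sum ≈ 1.8767 → 1.877 bits.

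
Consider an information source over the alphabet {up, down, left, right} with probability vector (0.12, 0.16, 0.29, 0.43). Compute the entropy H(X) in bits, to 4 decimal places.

1.8316 bits

H = −Σ pᵢ log₂ pᵢ.
−0.12·log₂(0.12) = 0.3671
−0.16·log₂(0.16) = 0.4230
−0.29·log₂(0.29) = 0.5179
−0.43·log₂(0.43) = 0.5236
Sum ≈ 1.8316 → 1.8316 bits.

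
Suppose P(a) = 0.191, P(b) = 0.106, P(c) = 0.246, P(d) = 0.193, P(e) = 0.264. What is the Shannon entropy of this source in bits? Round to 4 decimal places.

H = −Σ pᵢ log₂ pᵢ.
−0.191·log₂(0.191) = 0.4562
−0.106·log₂(0.106) = 0.3432
−0.246·log₂(0.246) = 0.4977
−0.193·log₂(0.193) = 0.4581
−0.264·log₂(0.264) = 0.5072
Sum ≈ 2.2624 → 2.2624 bits.

2.2624 bits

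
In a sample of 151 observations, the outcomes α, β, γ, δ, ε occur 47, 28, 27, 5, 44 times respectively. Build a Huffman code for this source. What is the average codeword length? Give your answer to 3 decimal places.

Probabilities are the counts divided by 151.
Repeatedly combine the two least-probable nodes; the expected code length is the sum of the merged weights.
merge 5/151 + 27/151 → 32/151
merge 28/151 + 32/151 → 60/151
merge 44/151 + 47/151 → 91/151
merge 60/151 + 91/151 → 1
L = 32/151 + 60/151 + 91/151 + 1 = 334/151 ≈ 2.212 bits/symbol.

2.212 bits/symbol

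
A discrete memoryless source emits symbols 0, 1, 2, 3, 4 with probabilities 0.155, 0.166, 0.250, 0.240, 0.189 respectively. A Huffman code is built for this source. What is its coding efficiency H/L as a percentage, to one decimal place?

98.9%

Entropy H = −Σ p log₂ p ≈ 2.2954 bits.
Huffman merges: 31/200+83/500→321/1000; 189/1000+6/25→429/1000; 1/4+321/1000→571/1000; 429/1000+571/1000→1. L = 2321/1000 ≈ 2.3210.
Efficiency = H/L = 2.2954/2.3210 = 98.9%.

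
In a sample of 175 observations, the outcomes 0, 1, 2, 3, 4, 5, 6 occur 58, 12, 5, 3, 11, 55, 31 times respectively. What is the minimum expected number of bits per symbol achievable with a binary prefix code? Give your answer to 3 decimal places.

2.331 bits/symbol

Probabilities are the counts divided by 175.
Repeatedly combine the two least-probable nodes; the expected code length is the sum of the merged weights.
merge 3/175 + 1/35 → 8/175
merge 8/175 + 11/175 → 19/175
merge 12/175 + 19/175 → 31/175
merge 31/175 + 31/175 → 62/175
merge 11/35 + 58/175 → 113/175
merge 62/175 + 113/175 → 1
L = 8/175 + 19/175 + 31/175 + 62/175 + 113/175 + 1 = 408/175 ≈ 2.331 bits/symbol.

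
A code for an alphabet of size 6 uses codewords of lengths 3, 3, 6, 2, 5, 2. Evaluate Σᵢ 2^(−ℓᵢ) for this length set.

With common denominator 2^6 = 64: Σ 2^(−ℓᵢ) = 8/64 + 8/64 + 1/64 + 16/64 + 2/64 + 16/64 = 51/64 = 0.796875.

0.796875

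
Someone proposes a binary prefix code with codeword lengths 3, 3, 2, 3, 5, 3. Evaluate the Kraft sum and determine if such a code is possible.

With common denominator 2^5 = 32: Σ 2^(−ℓᵢ) = 4/32 + 4/32 + 8/32 + 4/32 + 1/32 + 4/32 = 25/32 = 0.78125.
Kraft's inequality requires Σ ≤ 1; here Σ = 0.78125 ≤ 1, so such a prefix code exists.

0.78125; yes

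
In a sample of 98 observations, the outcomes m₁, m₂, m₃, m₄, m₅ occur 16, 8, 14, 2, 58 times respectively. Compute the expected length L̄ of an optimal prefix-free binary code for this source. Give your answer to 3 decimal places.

1.755 bits/symbol

Probabilities are the counts divided by 98.
Repeatedly combine the two least-probable nodes; the expected code length is the sum of the merged weights.
merge 1/49 + 4/49 → 5/49
merge 5/49 + 1/7 → 12/49
merge 8/49 + 12/49 → 20/49
merge 20/49 + 29/49 → 1
L = 5/49 + 12/49 + 20/49 + 1 = 86/49 ≈ 1.755 bits/symbol.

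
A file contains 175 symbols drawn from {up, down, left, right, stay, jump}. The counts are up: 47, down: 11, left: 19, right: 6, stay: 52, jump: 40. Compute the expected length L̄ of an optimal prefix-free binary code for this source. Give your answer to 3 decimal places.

2.303 bits/symbol

Probabilities are the counts divided by 175.
Repeatedly combine the two least-probable nodes; the expected code length is the sum of the merged weights.
merge 6/175 + 11/175 → 17/175
merge 17/175 + 19/175 → 36/175
merge 36/175 + 8/35 → 76/175
merge 47/175 + 52/175 → 99/175
merge 76/175 + 99/175 → 1
L = 17/175 + 36/175 + 76/175 + 99/175 + 1 = 403/175 ≈ 2.303 bits/symbol.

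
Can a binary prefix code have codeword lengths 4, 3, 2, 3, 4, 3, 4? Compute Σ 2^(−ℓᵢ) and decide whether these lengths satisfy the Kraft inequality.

0.8125; yes

With common denominator 2^4 = 16: Σ 2^(−ℓᵢ) = 1/16 + 2/16 + 4/16 + 2/16 + 1/16 + 2/16 + 1/16 = 13/16 = 0.8125.
Kraft's inequality requires Σ ≤ 1; here Σ = 0.8125 ≤ 1, so such a prefix code exists.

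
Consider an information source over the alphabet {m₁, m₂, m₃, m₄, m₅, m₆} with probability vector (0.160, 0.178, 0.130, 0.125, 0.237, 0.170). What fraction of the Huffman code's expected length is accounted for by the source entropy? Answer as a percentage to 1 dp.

Entropy H = −Σ p log₂ p ≈ 2.5507 bits.
Huffman merges: 1/8+13/100→51/200; 4/25+17/100→33/100; 89/500+237/1000→83/200; 51/200+33/100→117/200; 83/200+117/200→1. L = 517/200 ≈ 2.5850.
Efficiency = H/L = 2.5507/2.5850 = 98.7%.

98.7%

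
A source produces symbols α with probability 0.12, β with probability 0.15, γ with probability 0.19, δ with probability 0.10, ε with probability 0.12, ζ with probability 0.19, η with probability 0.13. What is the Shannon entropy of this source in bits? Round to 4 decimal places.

2.7700 bits

H = −Σ pᵢ log₂ pᵢ.
−0.12·log₂(0.12) = 0.3671
−0.15·log₂(0.15) = 0.4105
−0.19·log₂(0.19) = 0.4552
−0.10·log₂(0.10) = 0.3322
−0.12·log₂(0.12) = 0.3671
−0.19·log₂(0.19) = 0.4552
−0.13·log₂(0.13) = 0.3826
Sum ≈ 2.7700 → 2.7700 bits.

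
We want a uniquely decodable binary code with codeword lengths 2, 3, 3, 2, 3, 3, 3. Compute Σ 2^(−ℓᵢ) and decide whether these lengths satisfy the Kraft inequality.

With common denominator 2^3 = 8: Σ 2^(−ℓᵢ) = 2/8 + 1/8 + 1/8 + 2/8 + 1/8 + 1/8 + 1/8 = 9/8 = 1.125.
Kraft's inequality requires Σ ≤ 1; here Σ = 1.125 > 1, so no such prefix code exists.

1.125; no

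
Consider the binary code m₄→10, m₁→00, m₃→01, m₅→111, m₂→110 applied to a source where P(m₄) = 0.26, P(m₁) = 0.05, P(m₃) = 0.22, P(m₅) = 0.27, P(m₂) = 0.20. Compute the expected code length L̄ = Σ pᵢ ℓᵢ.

L̄ = Σ pᵢ·ℓᵢ = 0.26·2 + 0.05·2 + 0.22·2 + 0.27·3 + 0.20·3 = 2.47 bits/symbol.

2.47 bits/symbol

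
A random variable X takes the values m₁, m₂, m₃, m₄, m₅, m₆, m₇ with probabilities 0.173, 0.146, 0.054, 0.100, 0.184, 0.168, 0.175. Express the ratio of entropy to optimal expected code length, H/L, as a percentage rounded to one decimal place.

97.5%

Entropy H = −Σ p log₂ p ≈ 2.7245 bits.
Huffman merges: 27/500+1/10→77/500; 73/500+77/500→3/10; 21/125+173/1000→341/1000; 7/40+23/125→359/1000; 3/10+341/1000→641/1000; 359/1000+641/1000→1. L = 559/200 ≈ 2.7950.
Efficiency = H/L = 2.7245/2.7950 = 97.5%.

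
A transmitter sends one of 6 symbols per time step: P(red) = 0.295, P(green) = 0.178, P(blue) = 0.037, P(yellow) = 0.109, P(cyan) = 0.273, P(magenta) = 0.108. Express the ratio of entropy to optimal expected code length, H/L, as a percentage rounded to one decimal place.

Entropy H = −Σ p log₂ p ≈ 2.3454 bits.
Huffman merges: 37/1000+27/250→29/200; 109/1000+29/200→127/500; 89/500+127/500→54/125; 273/1000+59/200→71/125; 54/125+71/125→1. L = 2399/1000 ≈ 2.3990.
Efficiency = H/L = 2.3454/2.3990 = 97.8%.

97.8%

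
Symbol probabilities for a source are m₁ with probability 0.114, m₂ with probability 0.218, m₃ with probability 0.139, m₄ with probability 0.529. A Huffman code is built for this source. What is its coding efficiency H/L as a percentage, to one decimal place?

99.6%

Entropy H = −Σ p log₂ p ≈ 1.7179 bits.
Huffman merges: 57/500+139/1000→253/1000; 109/500+253/1000→471/1000; 471/1000+529/1000→1. L = 431/250 ≈ 1.7240.
Efficiency = H/L = 1.7179/1.7240 = 99.6%.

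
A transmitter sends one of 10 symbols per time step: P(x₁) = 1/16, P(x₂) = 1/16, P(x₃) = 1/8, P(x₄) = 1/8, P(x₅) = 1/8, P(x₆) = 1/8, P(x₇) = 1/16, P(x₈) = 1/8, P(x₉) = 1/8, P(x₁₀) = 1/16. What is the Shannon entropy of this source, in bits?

Each probability is a power of 1/2, so log₂(1/p) is an integer.
H = Σ p·log₂(1/p) = 1/16·4 + 1/16·4 + 1/8·3 + 1/8·3 + 1/8·3 + 1/8·3 + 1/16·4 + 1/8·3 + 1/8·3 + 1/16·4 = 3.25 bits.

3.25 bits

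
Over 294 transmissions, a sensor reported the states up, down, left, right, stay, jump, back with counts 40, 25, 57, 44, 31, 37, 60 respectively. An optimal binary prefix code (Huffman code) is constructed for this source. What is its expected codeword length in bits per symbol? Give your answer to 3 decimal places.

2.793 bits/symbol

Probabilities are the counts divided by 294.
Repeatedly combine the two least-probable nodes; the expected code length is the sum of the merged weights.
merge 25/294 + 31/294 → 4/21
merge 37/294 + 20/147 → 11/42
merge 22/147 + 4/21 → 50/147
merge 19/98 + 10/49 → 39/98
merge 11/42 + 50/147 → 59/98
merge 39/98 + 59/98 → 1
L = 4/21 + 11/42 + 50/147 + 39/98 + 59/98 + 1 = 821/294 ≈ 2.793 bits/symbol.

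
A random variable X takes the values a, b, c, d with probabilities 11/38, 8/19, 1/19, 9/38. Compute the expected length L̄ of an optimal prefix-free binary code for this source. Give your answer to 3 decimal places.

1.868 bits/symbol

Repeatedly combine the two least-probable nodes; the expected code length is the sum of the merged weights.
merge 1/19 + 9/38 → 11/38
merge 11/38 + 11/38 → 11/19
merge 8/19 + 11/19 → 1
L = 11/38 + 11/19 + 1 = 71/38 ≈ 1.868 bits/symbol.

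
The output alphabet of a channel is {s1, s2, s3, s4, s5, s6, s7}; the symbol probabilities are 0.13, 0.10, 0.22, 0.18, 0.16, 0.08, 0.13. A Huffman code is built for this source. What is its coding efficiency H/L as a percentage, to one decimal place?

98.5%

Entropy H = −Σ p log₂ p ≈ 2.7379 bits.
Huffman merges: 2/25+1/10→9/50; 13/100+13/100→13/50; 4/25+9/50→17/50; 9/50+11/50→2/5; 13/50+17/50→3/5; 2/5+3/5→1. L = 139/50 ≈ 2.7800.
Efficiency = H/L = 2.7379/2.7800 = 98.5%.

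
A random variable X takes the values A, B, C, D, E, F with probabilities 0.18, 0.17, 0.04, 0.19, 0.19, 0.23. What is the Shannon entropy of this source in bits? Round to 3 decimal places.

2.464 bits

H = −Σ pᵢ log₂ pᵢ.
−0.18·log₂(0.18) = 0.4453
−0.17·log₂(0.17) = 0.4346
−0.04·log₂(0.04) = 0.1858
−0.19·log₂(0.19) = 0.4552
−0.19·log₂(0.19) = 0.4552
−0.23·log₂(0.23) = 0.4877
Sum ≈ 2.4638 → 2.464 bits.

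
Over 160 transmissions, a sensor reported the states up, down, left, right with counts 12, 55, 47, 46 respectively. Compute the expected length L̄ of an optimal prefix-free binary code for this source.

Probabilities are the counts divided by 160.
Repeatedly combine the two least-probable nodes; the expected code length is the sum of the merged weights.
merge 3/40 + 23/80 → 29/80
merge 47/160 + 11/32 → 51/80
merge 29/80 + 51/80 → 1
L = 29/80 + 51/80 + 1 = 2 bits/symbol.

2 bits/symbol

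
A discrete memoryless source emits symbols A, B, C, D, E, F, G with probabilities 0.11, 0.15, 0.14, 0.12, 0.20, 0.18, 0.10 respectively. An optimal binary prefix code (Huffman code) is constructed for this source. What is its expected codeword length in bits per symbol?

2.8 bits/symbol

Repeatedly combine the two least-probable nodes; the expected code length is the sum of the merged weights.
merge 1/10 + 11/100 → 21/100
merge 3/25 + 7/50 → 13/50
merge 3/20 + 9/50 → 33/100
merge 1/5 + 21/100 → 41/100
merge 13/50 + 33/100 → 59/100
merge 41/100 + 59/100 → 1
L = 21/100 + 13/50 + 33/100 + 41/100 + 59/100 + 1 = 14/5 = 2.8 bits/symbol.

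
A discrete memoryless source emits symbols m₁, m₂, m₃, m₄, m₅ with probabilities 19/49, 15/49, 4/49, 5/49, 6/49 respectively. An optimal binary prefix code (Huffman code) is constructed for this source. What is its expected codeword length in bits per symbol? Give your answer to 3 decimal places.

Repeatedly combine the two least-probable nodes; the expected code length is the sum of the merged weights.
merge 4/49 + 5/49 → 9/49
merge 6/49 + 9/49 → 15/49
merge 15/49 + 15/49 → 30/49
merge 19/49 + 30/49 → 1
L = 9/49 + 15/49 + 30/49 + 1 = 103/49 ≈ 2.102 bits/symbol.

2.102 bits/symbol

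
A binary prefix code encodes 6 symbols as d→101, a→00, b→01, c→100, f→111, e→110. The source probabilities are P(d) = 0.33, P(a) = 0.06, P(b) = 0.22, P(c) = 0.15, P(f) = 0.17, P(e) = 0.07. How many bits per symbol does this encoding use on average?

L̄ = Σ pᵢ·ℓᵢ = 0.33·3 + 0.06·2 + 0.22·2 + 0.15·3 + 0.17·3 + 0.07·3 = 2.72 bits/symbol.

2.72 bits/symbol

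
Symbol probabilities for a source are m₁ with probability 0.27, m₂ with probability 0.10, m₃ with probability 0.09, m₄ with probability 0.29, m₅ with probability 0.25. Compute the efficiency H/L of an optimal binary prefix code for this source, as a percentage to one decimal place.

Entropy H = −Σ p log₂ p ≈ 2.1728 bits.
Huffman merges: 9/100+1/10→19/100; 19/100+1/4→11/25; 27/100+29/100→14/25; 11/25+14/25→1. L = 219/100 ≈ 2.1900.
Efficiency = H/L = 2.1728/2.1900 = 99.2%.

99.2%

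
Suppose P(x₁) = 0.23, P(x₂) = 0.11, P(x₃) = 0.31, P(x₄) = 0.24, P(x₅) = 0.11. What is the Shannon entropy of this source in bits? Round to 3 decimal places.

2.206 bits

H = −Σ pᵢ log₂ pᵢ.
−0.23·log₂(0.23) = 0.4877
−0.11·log₂(0.11) = 0.3503
−0.31·log₂(0.31) = 0.5238
−0.24·log₂(0.24) = 0.4941
−0.11·log₂(0.11) = 0.3503
Sum ≈ 2.2062 → 2.206 bits.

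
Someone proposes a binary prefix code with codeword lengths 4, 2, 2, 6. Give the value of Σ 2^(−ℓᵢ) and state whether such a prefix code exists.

With common denominator 2^6 = 64: Σ 2^(−ℓᵢ) = 4/64 + 16/64 + 16/64 + 1/64 = 37/64 = 0.578125.
Kraft's inequality requires Σ ≤ 1; here Σ = 0.578125 ≤ 1, so such a prefix code exists.

0.578125; yes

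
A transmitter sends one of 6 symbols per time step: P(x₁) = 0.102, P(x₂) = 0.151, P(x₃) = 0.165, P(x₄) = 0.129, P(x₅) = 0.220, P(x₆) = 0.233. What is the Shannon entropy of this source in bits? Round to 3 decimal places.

H = −Σ pᵢ log₂ pᵢ.
−0.102·log₂(0.102) = 0.3359
−0.151·log₂(0.151) = 0.4118
−0.165·log₂(0.165) = 0.4289
−0.129·log₂(0.129) = 0.3811
−0.220·log₂(0.220) = 0.4806
−0.233·log₂(0.233) = 0.4897
Sum ≈ 2.5281 → 2.528 bits.

2.528 bits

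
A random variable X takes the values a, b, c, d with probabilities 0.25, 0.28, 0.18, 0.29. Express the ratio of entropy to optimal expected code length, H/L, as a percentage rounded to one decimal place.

Entropy H = −Σ p log₂ p ≈ 1.9774 bits.
Huffman merges: 9/50+1/4→43/100; 7/25+29/100→57/100; 43/100+57/100→1. L = 2 ≈ 2.0000.
Efficiency = H/L = 1.9774/2.0000 = 98.9%.

98.9%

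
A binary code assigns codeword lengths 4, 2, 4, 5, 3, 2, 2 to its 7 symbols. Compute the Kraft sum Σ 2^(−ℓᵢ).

With common denominator 2^5 = 32: Σ 2^(−ℓᵢ) = 2/32 + 8/32 + 2/32 + 1/32 + 4/32 + 8/32 + 8/32 = 33/32 = 1.03125.

1.03125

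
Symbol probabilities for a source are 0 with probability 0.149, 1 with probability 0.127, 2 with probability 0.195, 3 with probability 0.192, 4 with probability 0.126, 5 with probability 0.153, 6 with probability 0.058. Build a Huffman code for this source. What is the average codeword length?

Repeatedly combine the two least-probable nodes; the expected code length is the sum of the merged weights.
merge 29/500 + 63/500 → 23/125
merge 127/1000 + 149/1000 → 69/250
merge 153/1000 + 23/125 → 337/1000
merge 24/125 + 39/200 → 387/1000
merge 69/250 + 337/1000 → 613/1000
merge 387/1000 + 613/1000 → 1
L = 23/125 + 69/250 + 337/1000 + 387/1000 + 613/1000 + 1 = 2797/1000 = 2.797 bits/symbol.

2.797 bits/symbol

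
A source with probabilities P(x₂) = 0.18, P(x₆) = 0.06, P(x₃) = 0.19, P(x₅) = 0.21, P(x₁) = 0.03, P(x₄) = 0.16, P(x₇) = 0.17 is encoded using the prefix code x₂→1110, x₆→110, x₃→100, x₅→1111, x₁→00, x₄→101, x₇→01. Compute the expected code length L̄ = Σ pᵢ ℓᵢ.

L̄ = Σ pᵢ·ℓᵢ = 0.18·4 + 0.06·3 + 0.19·3 + 0.21·4 + 0.03·2 + 0.16·3 + 0.17·2 = 3.19 bits/symbol.

3.19 bits/symbol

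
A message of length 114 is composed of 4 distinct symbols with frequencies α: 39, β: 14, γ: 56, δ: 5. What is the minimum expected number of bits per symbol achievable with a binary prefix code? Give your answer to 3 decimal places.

Probabilities are the counts divided by 114.
Repeatedly combine the two least-probable nodes; the expected code length is the sum of the merged weights.
merge 5/114 + 7/57 → 1/6
merge 1/6 + 13/38 → 29/57
merge 28/57 + 29/57 → 1
L = 1/6 + 29/57 + 1 = 191/114 ≈ 1.675 bits/symbol.

1.675 bits/symbol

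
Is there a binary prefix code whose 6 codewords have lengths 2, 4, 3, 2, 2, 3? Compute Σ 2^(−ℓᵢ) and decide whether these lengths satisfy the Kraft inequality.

1.0625; no

With common denominator 2^4 = 16: Σ 2^(−ℓᵢ) = 4/16 + 1/16 + 2/16 + 4/16 + 4/16 + 2/16 = 17/16 = 1.0625.
Kraft's inequality requires Σ ≤ 1; here Σ = 1.0625 > 1, so no such prefix code exists.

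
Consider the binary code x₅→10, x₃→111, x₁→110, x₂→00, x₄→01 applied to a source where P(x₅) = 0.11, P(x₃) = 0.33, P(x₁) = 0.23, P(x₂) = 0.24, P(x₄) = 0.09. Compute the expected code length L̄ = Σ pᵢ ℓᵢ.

2.56 bits/symbol

L̄ = Σ pᵢ·ℓᵢ = 0.11·2 + 0.33·3 + 0.23·3 + 0.24·2 + 0.09·2 = 2.56 bits/symbol.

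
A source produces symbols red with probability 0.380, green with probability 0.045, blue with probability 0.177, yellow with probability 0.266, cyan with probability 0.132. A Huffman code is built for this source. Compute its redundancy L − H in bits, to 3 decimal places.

Entropy H = −Σ p log₂ p ≈ 2.0678 bits.
Huffman merges: 9/200+33/250→177/1000; 177/1000+177/1000→177/500; 133/500+177/500→31/50; 19/50+31/50→1. L = 2151/1000 ≈ 2.1510.
L − H = 2.1510 − 2.0678 = 0.083 bits.

0.083 bits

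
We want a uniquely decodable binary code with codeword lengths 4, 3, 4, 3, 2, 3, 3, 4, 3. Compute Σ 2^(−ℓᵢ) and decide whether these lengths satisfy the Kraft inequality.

1.0625; no

With common denominator 2^4 = 16: Σ 2^(−ℓᵢ) = 1/16 + 2/16 + 1/16 + 2/16 + 4/16 + 2/16 + 2/16 + 1/16 + 2/16 = 17/16 = 1.0625.
Kraft's inequality requires Σ ≤ 1; here Σ = 1.0625 > 1, so no such prefix code exists.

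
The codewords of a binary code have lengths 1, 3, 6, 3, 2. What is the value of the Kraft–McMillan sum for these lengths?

With common denominator 2^6 = 64: Σ 2^(−ℓᵢ) = 32/64 + 8/64 + 1/64 + 8/64 + 16/64 = 65/64 = 1.015625.

1.015625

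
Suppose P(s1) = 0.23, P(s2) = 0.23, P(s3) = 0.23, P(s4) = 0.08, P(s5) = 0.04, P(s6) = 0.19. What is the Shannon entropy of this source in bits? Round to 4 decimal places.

H = −Σ pᵢ log₂ pᵢ.
−0.23·log₂(0.23) = 0.4877
−0.23·log₂(0.23) = 0.4877
−0.23·log₂(0.23) = 0.4877
−0.08·log₂(0.08) = 0.2915
−0.04·log₂(0.04) = 0.1858
−0.19·log₂(0.19) = 0.4552
Sum ≈ 2.3955 → 2.3955 bits.

2.3955 bits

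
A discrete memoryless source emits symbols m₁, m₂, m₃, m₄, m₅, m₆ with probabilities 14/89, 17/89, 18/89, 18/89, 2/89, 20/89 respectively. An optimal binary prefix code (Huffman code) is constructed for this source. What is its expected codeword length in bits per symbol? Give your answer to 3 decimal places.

2.551 bits/symbol

Repeatedly combine the two least-probable nodes; the expected code length is the sum of the merged weights.
merge 2/89 + 14/89 → 16/89
merge 16/89 + 17/89 → 33/89
merge 18/89 + 18/89 → 36/89
merge 20/89 + 33/89 → 53/89
merge 36/89 + 53/89 → 1
L = 16/89 + 33/89 + 36/89 + 53/89 + 1 = 227/89 ≈ 2.551 bits/symbol.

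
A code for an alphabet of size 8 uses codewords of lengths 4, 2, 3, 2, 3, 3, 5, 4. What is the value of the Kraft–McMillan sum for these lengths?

With common denominator 2^5 = 32: Σ 2^(−ℓᵢ) = 2/32 + 8/32 + 4/32 + 8/32 + 4/32 + 4/32 + 1/32 + 2/32 = 33/32 = 1.03125.

1.03125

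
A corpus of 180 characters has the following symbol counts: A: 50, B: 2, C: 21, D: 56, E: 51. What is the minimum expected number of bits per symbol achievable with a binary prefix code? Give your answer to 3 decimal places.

2.128 bits/symbol

Probabilities are the counts divided by 180.
Repeatedly combine the two least-probable nodes; the expected code length is the sum of the merged weights.
merge 1/90 + 7/60 → 23/180
merge 23/180 + 5/18 → 73/180
merge 17/60 + 14/45 → 107/180
merge 73/180 + 107/180 → 1
L = 23/180 + 73/180 + 107/180 + 1 = 383/180 ≈ 2.128 bits/symbol.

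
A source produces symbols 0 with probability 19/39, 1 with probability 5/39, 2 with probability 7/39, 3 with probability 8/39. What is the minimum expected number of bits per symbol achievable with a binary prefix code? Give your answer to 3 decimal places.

1.821 bits/symbol

Repeatedly combine the two least-probable nodes; the expected code length is the sum of the merged weights.
merge 5/39 + 7/39 → 4/13
merge 8/39 + 4/13 → 20/39
merge 19/39 + 20/39 → 1
L = 4/13 + 20/39 + 1 = 71/39 ≈ 1.821 bits/symbol.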